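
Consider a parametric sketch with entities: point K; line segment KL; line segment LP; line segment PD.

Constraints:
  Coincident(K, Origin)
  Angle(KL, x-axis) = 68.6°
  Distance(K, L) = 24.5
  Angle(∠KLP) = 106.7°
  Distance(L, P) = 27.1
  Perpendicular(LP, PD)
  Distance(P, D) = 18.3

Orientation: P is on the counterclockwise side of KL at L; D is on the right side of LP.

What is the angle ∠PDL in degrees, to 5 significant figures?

55.970°

K is at the origin; KL runs at 68.6° with length 24.5, so L = 24.5·(cos 68.6°, sin 68.6°) = (8.9395, 22.811). ∠KLP = 106.7°, so LP runs at 68.6° + (180° − 106.7°) = 141.90° from the x-axis; with |LP| = 27.1, P = L + 27.1·(cos 141.90°, sin 141.90°) = (-12.386, 39.533). LP is perpendicular to PD; with |PD| = 18.3 on the right of LP, D = P + 18.3·(0.61704, 0.78694) = (-1.0947, 53.933). Then cos ∠PDL = DP·DL / (|DP||DL|), giving 55.970°.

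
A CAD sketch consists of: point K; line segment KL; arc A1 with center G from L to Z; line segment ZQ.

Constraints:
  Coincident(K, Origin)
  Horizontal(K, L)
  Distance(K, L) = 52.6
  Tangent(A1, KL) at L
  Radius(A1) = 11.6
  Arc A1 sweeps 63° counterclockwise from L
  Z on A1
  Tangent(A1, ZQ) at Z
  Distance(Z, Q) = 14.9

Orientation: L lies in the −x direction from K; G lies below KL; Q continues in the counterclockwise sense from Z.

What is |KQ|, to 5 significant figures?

72.406

K is at the origin; K and L share the same y with |KL| = 52.6 and L on the −x side, so L = (-52.600, 0.0000). Since A1 is tangent to KL there, GL ⟂ KL, so G = L + (0, -11.6) = (-52.600, -11.600). On A1, L sits at bearing 90° from G; a 63° counterclockwise sweep puts Z at bearing 153°, so Z = G + 11.6·(cos 153°, sin 153°) = (-62.936, -6.3337). The tangent condition forces GZ to be normal to ZQ, so ZQ runs along (−sin 153°, cos 153°); with |ZQ| = 14.9, Q = (-69.700, -19.610). Then |KQ| = |Q − K| = 72.406.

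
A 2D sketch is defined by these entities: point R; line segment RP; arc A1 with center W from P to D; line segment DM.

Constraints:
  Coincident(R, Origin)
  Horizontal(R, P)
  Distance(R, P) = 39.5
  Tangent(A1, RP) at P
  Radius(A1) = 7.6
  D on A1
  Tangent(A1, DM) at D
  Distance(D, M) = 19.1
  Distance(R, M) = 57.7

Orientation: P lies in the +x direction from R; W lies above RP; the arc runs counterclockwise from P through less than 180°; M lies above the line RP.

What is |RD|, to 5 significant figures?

46.989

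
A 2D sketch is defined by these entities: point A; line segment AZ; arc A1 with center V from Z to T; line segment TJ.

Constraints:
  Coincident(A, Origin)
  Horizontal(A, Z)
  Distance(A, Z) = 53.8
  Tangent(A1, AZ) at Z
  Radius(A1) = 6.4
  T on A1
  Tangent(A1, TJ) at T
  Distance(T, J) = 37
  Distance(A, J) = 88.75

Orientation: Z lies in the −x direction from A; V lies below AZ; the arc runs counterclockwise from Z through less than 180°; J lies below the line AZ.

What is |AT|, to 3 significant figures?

58.5

A is at the origin; AZ is horizontal with |AZ| = 53.8 and Z on the −x side, so Z = (-53.8, 0.00). A1 meets AZ tangentially, so VZ is at right angles to AZ, so V = Z + (0, -6.4) = (-53.8, -6.40). Since VT ⟂ TJ (tangency), |VJ| = √(6.4² + 37.0²) = 37.5 regardless of where T sits on A1. So J lies on both circle(A, 88.75) and circle(V, 37.5); the below-AZ intersection is J = (-84.0, -28.8). T is the foot of the tangent from J: T = (-58.4, -1.99).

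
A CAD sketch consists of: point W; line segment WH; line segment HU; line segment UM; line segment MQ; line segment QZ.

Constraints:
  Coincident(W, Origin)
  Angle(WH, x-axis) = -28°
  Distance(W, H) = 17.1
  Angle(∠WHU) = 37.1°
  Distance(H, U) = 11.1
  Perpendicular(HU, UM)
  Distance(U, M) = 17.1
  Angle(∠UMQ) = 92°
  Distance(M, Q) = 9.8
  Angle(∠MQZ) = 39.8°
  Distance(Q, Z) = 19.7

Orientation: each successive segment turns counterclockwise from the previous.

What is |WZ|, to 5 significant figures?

6.4482

W is at the origin; WH runs at -28.0° with length 17.1, so H = (15.098, -8.0280). ∠WHU = 37.1° gives HU at 114.90° from the x-axis; with |HU| = 11.1, U = (10.425, 2.0402). HU ⟂ UM, so UM runs at -155.10°; with |UM| = 17.1, M = (-5.0855, -5.1595). ∠UMQ = 92.0° gives MQ at -67.100° from the x-axis; with |MQ| = 9.8, Q = (-1.2721, -14.187). ∠MQZ = 39.8° gives QZ at 73.100° from the x-axis; with |QZ| = 19.7, Z = (4.4547, 4.6621). Then |WZ| = |Z − W| = 6.4482.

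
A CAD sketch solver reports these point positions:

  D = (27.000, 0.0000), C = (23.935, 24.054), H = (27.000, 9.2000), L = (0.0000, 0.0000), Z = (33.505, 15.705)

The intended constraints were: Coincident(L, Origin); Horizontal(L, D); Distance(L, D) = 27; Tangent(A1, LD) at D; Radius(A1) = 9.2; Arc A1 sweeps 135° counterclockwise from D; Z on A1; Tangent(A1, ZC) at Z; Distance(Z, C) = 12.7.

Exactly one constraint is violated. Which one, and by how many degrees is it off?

Tangent(A1, ZC) at Z — off by 3.90°.

L = (0.00, 0.00) ✓; L.y = 0.00, D.y = 0.00 ✓; |LD| = 27.00 ✓; ∠(HD, DL) = 90.00° ✓; |HD| = 9.200 ✓; bearing(H→Z) − bearing(H→D) = 135.0° ✓; |HZ| = 9.199 ✓; ∠(HZ, ZC) = 86.10° ✗; |ZC| = 12.70 ✓.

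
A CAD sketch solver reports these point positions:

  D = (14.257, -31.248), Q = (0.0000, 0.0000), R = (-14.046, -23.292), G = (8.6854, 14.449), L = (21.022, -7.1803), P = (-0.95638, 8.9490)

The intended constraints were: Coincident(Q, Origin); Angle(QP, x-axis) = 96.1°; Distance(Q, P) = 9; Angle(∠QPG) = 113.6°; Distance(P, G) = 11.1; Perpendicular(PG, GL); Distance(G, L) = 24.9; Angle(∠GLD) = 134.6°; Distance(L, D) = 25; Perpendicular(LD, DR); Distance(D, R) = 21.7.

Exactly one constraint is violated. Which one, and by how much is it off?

Distance(D, R) = 21.7 — off by 7.70.

Q = (0.00, 0.00) ✓; QP at 96.10° ✓; |QP| = 9.000 ✓; ∠QPG = 113.6° ✓; |PG| = 11.10 ✓; ∠(PG, GL) = 90.00° ✓; |GL| = 24.90 ✓; ∠GLD = 134.6° ✓; |LD| = 25.00 ✓; ∠(LD, DR) = 90.00° ✓; |DR| = 29.40 ✗.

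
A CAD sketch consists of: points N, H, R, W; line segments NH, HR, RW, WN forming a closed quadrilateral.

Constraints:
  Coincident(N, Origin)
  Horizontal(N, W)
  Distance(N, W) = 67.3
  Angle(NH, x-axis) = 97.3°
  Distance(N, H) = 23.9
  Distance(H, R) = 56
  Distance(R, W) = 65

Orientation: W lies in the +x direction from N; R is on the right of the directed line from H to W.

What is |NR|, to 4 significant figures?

32.34

Checks: |HR| = 56.00 ✓; |RW| = 65.00 ✓.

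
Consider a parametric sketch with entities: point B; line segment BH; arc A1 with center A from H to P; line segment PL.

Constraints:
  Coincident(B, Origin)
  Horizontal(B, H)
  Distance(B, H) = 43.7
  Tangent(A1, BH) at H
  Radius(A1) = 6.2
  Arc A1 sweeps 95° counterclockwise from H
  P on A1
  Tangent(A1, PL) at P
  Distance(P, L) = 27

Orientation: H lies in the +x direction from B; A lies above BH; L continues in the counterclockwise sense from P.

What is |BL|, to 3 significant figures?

58.2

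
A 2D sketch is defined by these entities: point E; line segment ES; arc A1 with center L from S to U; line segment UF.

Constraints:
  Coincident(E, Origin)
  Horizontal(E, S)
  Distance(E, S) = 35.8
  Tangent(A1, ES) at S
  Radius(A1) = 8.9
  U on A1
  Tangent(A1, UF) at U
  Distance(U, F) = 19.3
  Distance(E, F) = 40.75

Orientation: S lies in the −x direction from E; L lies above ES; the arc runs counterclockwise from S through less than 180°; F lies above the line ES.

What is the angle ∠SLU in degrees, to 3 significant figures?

95.2°

E is at the origin; ES is horizontal with |ES| = 35.8 and S on the −x side, so S = (-35.8, 0.00). Tangency of A1 to ES means the radius LS is perpendicular to ES, so L = S + (0, 8.9) = (-35.8, 8.90). Since LU ⟂ UF (tangency), |LF| = √(8.9² + 19.3²) = 21.3 regardless of where U sits on A1. So F lies on both circle(E, 40.75) and circle(L, 21.3); the above-ES intersection is F = (-28.7, 28.9). U is the foot of the tangent from F: U = (-26.9, 9.71).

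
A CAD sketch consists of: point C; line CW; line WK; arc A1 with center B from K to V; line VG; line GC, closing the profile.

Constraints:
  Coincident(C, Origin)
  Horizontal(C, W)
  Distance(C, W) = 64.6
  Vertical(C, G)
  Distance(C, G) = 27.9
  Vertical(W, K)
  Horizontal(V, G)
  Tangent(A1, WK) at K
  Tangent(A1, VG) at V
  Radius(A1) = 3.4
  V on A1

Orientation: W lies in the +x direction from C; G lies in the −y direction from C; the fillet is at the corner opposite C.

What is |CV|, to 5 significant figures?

67.260

C is at the origin; C and W share the same y with |CW| = 64.6 and W on the +x side, so W = (64.600, 0.0000). C and G share the same x with |CG| = 27.9 and G on the −y side, so G = (0.0000, -27.900). The virtual corner opposite C is at (64.600, -27.900). A1 meets WK tangentially, so BK is at right angles to WK and A1 meets VG tangentially, so BV is at right angles to VG, with radius 3.4, so the center B sits 3.4 in from both sides at B = (61.200, -24.500). That places the tangent points at K = (64.600, -24.500) on WK and V = (61.200, -27.900) on VG. Then |CV| = |V − C| = 67.260.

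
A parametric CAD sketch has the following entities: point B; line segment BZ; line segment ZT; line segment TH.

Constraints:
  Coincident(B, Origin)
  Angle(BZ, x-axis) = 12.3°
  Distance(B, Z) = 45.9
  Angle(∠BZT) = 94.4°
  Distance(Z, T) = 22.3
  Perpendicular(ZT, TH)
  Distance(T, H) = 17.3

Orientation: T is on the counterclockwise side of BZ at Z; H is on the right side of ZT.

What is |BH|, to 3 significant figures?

68.1

∠BZT = 94.4°, so ZT runs at 12.3° + (180° − 94.4°) = 97.9° from the x-axis; with |ZT| = 22.3, T = Z + 22.3·(cos 97.9°, sin 97.9°) = (41.8, 31.9). ZT ⟂ TH; with |TH| = 17.3 on the right of ZT, H = T + 17.3·(0.991, 0.137) = (58.9, 34.2). Then |BH| = |H − B| = 68.1.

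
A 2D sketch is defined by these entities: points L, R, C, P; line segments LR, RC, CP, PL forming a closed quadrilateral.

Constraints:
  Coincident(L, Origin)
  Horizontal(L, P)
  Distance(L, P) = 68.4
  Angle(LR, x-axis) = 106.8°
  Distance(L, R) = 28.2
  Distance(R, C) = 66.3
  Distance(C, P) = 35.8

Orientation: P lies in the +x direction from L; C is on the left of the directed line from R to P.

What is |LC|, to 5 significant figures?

67.115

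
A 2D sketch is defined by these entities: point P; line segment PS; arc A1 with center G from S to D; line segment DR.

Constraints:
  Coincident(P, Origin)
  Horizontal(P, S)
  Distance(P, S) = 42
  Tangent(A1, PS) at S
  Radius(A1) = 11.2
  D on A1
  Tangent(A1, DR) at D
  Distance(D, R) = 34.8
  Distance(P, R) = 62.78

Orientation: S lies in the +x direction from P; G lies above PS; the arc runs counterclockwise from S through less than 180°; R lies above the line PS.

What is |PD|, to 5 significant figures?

54.636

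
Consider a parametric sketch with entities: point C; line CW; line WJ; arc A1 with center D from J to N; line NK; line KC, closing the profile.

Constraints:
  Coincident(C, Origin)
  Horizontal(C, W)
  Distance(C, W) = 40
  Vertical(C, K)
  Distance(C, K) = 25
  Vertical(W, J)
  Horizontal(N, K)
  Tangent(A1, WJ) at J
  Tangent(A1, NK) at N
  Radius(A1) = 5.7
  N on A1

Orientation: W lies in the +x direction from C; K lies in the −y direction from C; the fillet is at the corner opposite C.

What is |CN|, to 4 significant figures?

42.44

C is at the origin; CW is horizontal with |CW| = 40.0 and W on the +x side, so W = (40.00, 0.000). C and K share the same x with |CK| = 25.0 and K on the −y side, so K = (0.000, -25.00). The virtual corner opposite C is at (40.00, -25.00). A1 meets WJ tangentially, so DJ is at right angles to WJ and tangency of A1 to NK means the radius DN is perpendicular to NK, with radius 5.7, so the center D sits 5.7 in from both sides at D = (34.30, -19.30). That places the tangent points at J = (40.00, -19.30) on WJ and N = (34.30, -25.00) on NK. Then |CN| = |N − C| = 42.44.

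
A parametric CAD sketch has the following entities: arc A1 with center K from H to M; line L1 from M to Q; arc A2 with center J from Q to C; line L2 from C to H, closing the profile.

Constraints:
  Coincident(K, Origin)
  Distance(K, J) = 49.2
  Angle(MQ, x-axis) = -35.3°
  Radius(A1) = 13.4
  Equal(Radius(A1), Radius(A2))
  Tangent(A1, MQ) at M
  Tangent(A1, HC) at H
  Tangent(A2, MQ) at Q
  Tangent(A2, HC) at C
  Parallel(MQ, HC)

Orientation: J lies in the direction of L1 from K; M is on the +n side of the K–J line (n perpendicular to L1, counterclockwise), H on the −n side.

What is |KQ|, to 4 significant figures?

50.99

The slot axis is L1's direction at -35.3°, so u = (cos -35.3°, sin -35.3°) = (0.8161, -0.5779) and n = (−sin -35.3°, cos -35.3°) = (0.5779, 0.8161). K is at the origin and J lies 49.2 along u from K, so J = 49.2·u = (40.15, -28.43). Tangency of A1 to both parallel lines with radius 13.4 puts M and H at K ± 13.4·n: M = (7.743, 10.94), H = (-7.743, -10.94). Equal radii place Q and C the same way about J: Q = J + 13.4·n = (47.90, -17.49), C = J − 13.4·n = (32.41, -39.37). Then |KQ| = |Q − K| = 50.99.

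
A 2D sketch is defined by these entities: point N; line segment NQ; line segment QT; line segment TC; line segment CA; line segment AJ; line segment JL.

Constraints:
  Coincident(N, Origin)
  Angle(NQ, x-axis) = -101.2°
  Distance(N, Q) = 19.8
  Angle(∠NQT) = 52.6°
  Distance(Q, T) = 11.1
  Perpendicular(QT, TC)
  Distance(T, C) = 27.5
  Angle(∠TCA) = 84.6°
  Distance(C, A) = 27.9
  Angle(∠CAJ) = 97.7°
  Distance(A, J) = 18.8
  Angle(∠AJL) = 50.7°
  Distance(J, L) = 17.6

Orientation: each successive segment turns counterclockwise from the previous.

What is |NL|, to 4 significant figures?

15.43

N is at the origin; NQ runs at -101.2° with length 19.8, so Q = (-3.846, -19.42). ∠NQT = 52.6° gives QT at 26.20° from the x-axis; with |QT| = 11.1, T = (6.114, -14.52). The perpendicularity gives TC at right angles to QT, so TC runs at 116.2°; with |TC| = 27.5, C = (-6.028, 10.15). ∠TCA = 84.6° gives CA at -148.4° from the x-axis; with |CA| = 27.9, A = (-29.79, -4.467). ∠CAJ = 97.7° gives AJ at -66.10° from the x-axis; with |AJ| = 18.8, J = (-22.17, -21.65). ∠AJL = 50.7° gives JL at 63.20° from the x-axis; with |JL| = 17.6, L = (-14.24, -5.945). Then |NL| = |L − N| = 15.43.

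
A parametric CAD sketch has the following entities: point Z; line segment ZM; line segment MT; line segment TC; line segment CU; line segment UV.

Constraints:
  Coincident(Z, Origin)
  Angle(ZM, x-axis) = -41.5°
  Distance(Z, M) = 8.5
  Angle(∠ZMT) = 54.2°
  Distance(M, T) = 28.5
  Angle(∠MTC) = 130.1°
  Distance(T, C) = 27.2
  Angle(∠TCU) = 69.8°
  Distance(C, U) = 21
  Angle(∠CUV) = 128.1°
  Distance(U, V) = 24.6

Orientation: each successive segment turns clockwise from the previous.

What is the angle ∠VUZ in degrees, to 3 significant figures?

12.7°

Z is at the origin; ZM runs at -41.5° with length 8.5, so M = (6.37, -5.63). ∠ZMT = 54.2° gives MT at -167° from the x-axis; with |MT| = 28.5, T = (-21.4, -11.9). ∠MTC = 130.1° gives TC at 143° from the x-axis; with |TC| = 27.2, C = (-43.1, 4.55). ∠TCU = 69.8° gives CU at 32.6° from the x-axis; with |CU| = 21.0, U = (-25.4, 15.9). ∠CUV = 128.1° gives UV at -19.3° from the x-axis; with |UV| = 24.6, V = (-2.19, 7.73). Then cos ∠VUZ = UV·UZ / (|UV||UZ|), giving 12.7°.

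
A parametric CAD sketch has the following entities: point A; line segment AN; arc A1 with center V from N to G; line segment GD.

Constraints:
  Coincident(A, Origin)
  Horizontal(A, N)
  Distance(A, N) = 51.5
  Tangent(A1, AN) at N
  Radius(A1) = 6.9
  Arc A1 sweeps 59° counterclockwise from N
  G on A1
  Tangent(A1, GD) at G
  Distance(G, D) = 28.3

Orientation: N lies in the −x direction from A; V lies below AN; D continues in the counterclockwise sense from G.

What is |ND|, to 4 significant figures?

34.38

A is at the origin; AN is horizontal with |AN| = 51.5 and N on the −x side, so N = (-51.50, 0.000). A1 meets AN tangentially, so VN is at right angles to AN, so V = N + (0, -6.9) = (-51.50, -6.900). On A1, N sits at bearing 90° from V; a 59° counterclockwise sweep puts G at bearing 149°, so G = V + 6.9·(cos 149°, sin 149°) = (-57.41, -3.346). Tangency of A1 to GD means the radius VG is perpendicular to GD, so GD runs along (−sin 149°, cos 149°); with |GD| = 28.3, D = (-71.99, -27.60). Then |ND| = |D − N| = 34.38.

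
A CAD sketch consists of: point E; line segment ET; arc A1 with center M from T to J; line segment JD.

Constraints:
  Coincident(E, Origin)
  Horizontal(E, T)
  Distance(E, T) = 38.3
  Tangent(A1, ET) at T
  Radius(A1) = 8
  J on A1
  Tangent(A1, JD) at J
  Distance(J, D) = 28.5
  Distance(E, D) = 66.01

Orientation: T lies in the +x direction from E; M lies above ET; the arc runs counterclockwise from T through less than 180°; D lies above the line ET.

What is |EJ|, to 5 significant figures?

45.416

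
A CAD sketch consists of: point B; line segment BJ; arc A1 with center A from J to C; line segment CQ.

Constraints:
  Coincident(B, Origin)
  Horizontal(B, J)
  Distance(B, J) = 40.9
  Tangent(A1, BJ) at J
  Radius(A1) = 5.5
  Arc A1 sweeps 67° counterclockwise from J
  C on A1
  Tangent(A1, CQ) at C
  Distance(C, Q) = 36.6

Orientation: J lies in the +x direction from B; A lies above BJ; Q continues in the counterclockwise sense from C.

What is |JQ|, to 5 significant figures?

41.797

B is at the origin; B and J share the same y with |BJ| = 40.9 and J on the +x side, so J = (40.900, 0.0000). Tangency of A1 to BJ means the radius AJ is perpendicular to BJ, so A = J + (0, 5.5) = (40.900, 5.5000). On A1, J sits at bearing -90° from A; a 67° counterclockwise sweep puts C at bearing -23°, so C = A + 5.5·(cos -23°, sin -23°) = (45.963, 3.3510). Tangency of A1 to CQ means the radius AC is perpendicular to CQ, so CQ runs along (−sin -23°, cos -23°); with |CQ| = 36.6, Q = (60.264, 37.041). Then |JQ| = |Q − J| = 41.797.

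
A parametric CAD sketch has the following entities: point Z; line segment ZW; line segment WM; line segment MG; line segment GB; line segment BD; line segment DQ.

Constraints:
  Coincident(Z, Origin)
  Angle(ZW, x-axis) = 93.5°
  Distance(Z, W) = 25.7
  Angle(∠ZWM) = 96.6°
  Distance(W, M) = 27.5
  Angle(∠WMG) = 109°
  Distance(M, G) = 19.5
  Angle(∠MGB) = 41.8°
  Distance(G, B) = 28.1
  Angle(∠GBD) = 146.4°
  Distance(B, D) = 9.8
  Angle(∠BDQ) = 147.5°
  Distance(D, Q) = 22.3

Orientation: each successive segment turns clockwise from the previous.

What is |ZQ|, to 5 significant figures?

52.652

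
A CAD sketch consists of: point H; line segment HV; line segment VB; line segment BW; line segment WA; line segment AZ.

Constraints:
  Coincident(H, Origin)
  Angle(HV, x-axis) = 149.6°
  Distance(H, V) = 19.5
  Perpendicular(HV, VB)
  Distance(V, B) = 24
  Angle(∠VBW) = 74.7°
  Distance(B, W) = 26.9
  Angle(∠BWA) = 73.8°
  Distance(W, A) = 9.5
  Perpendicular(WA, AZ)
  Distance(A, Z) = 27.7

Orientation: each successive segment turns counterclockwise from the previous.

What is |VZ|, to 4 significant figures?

23.42

∠BWA = 73.8° gives WA at 91.10° from the x-axis; with |WA| = 9.5, A = (-3.175, -8.342). WA is perpendicular to AZ, so AZ runs at -178.9°; with |AZ| = 27.7, Z = (-30.87, -8.874). Then |VZ| = |Z − V| = 23.42.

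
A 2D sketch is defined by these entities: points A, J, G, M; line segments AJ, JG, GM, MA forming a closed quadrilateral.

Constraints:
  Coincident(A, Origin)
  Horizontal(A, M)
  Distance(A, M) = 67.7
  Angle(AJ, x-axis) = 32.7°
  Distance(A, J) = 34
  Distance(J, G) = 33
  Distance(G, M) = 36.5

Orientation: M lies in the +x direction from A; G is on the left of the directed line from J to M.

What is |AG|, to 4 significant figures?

66.98

Checks: |JG| = 33.00 ✓; |GM| = 36.50 ✓.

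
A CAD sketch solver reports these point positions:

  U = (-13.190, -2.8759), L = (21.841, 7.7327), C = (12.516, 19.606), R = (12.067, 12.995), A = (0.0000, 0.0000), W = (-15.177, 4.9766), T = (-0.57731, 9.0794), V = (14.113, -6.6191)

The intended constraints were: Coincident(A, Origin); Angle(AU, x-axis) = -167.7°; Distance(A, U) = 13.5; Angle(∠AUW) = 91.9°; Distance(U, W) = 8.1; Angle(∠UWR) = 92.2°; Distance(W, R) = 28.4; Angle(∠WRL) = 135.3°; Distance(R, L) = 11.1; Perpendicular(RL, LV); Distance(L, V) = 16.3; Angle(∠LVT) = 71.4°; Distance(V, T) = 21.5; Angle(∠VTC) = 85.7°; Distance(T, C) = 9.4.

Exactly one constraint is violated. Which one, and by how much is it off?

Distance(T, C) = 9.4 — off by 7.40.

A = (0.00, 0.00) ✓; AU at -167.7° ✓; |AU| = 13.50 ✓; ∠AUW = 91.90° ✓; |UW| = 8.100 ✓; ∠UWR = 92.20° ✓; |WR| = 28.40 ✓; ∠WRL = 135.3° ✓; |RL| = 11.10 ✓; ∠(RL, LV) = 90.00° ✓; |LV| = 16.30 ✓; ∠LVT = 71.40° ✓; |VT| = 21.50 ✓; ∠VTC = 85.70° ✓; |TC| = 16.80 ✗.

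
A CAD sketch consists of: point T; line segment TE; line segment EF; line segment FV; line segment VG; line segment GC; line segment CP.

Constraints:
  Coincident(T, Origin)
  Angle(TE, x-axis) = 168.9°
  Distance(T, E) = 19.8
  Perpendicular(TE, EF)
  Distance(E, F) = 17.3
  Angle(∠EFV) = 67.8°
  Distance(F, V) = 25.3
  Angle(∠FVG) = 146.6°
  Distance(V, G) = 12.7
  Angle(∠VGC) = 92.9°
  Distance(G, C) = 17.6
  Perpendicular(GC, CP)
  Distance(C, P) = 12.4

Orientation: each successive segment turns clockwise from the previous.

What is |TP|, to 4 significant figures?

11.28

T is at the origin; TE runs at 168.9° with length 19.8, so E = (-19.43, 3.812). The perpendicularity gives EF at right angles to TE, so EF runs at 78.90°; with |EF| = 17.3, F = (-16.10, 20.79). ∠EFV = 67.8° gives FV at -33.30° from the x-axis; with |FV| = 25.3, V = (5.047, 6.898). ∠FVG = 146.6° gives VG at -66.70° from the x-axis; with |VG| = 12.7, G = (10.07, -4.766). ∠VGC = 92.9° gives GC at -153.8° from the x-axis; with |GC| = 17.6, C = (-5.721, -12.54). GC ⟂ CP, so CP runs at 116.2°; with |CP| = 12.4, P = (-11.20, -1.411). Then |TP| = |P − T| = 11.28.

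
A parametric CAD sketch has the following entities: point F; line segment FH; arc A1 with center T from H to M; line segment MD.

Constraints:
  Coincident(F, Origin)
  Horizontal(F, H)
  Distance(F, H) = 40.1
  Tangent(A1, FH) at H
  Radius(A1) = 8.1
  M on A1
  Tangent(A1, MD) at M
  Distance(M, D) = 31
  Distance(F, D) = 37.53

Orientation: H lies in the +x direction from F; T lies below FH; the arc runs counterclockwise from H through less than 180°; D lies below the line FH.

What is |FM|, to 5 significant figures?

33.147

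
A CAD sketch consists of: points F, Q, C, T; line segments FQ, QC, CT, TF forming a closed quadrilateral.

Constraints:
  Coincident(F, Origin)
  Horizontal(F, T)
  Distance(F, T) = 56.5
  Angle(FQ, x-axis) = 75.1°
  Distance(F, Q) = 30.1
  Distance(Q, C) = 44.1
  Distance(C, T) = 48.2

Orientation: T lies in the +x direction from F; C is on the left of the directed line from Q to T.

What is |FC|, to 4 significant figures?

67.36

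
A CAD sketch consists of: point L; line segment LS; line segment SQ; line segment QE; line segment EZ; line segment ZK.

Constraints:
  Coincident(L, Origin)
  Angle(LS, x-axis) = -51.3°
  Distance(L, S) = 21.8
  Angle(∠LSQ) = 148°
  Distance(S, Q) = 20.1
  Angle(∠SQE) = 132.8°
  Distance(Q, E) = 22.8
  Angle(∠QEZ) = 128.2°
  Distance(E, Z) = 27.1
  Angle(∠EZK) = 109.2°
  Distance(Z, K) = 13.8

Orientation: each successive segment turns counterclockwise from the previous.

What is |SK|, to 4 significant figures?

49.26

∠QEZ = 128.2° gives EZ at 79.70° from the x-axis; with |EZ| = 27.1, Z = (57.60, 13.68). ∠EZK = 109.2° gives ZK at 150.5° from the x-axis; with |ZK| = 13.8, K = (45.59, 20.47). Then |SK| = |K − S| = 49.26.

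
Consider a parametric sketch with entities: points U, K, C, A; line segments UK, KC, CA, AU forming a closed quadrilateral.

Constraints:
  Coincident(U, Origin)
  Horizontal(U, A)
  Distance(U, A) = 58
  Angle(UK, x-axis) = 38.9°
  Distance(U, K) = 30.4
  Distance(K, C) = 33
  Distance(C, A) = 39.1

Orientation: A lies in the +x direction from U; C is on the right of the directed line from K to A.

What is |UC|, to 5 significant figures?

25.507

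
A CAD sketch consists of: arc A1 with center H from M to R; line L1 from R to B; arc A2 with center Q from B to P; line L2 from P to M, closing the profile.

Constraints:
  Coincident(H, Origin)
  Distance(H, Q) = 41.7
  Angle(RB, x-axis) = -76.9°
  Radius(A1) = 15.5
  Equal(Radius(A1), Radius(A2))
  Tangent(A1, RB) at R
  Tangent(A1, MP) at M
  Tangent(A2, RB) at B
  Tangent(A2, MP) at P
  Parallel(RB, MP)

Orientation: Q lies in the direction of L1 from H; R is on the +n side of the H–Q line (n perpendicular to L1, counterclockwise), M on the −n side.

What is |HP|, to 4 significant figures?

44.49

The slot axis is L1's direction at -76.9°, so u = (cos -76.9°, sin -76.9°) = (0.2267, -0.9740) and n = (−sin -76.9°, cos -76.9°) = (0.9740, 0.2267). H is at the origin and Q lies 41.7 along u from H, so Q = 41.7·u = (9.451, -40.61). Tangency of A1 to both parallel lines with radius 15.5 puts R and M at H ± 15.5·n: R = (15.10, 3.513), M = (-15.10, -3.513). Equal radii place B and P the same way about Q: B = Q + 15.5·n = (24.55, -37.10), P = Q − 15.5·n = (-5.645, -44.13). Then |HP| = |P − H| = 44.49.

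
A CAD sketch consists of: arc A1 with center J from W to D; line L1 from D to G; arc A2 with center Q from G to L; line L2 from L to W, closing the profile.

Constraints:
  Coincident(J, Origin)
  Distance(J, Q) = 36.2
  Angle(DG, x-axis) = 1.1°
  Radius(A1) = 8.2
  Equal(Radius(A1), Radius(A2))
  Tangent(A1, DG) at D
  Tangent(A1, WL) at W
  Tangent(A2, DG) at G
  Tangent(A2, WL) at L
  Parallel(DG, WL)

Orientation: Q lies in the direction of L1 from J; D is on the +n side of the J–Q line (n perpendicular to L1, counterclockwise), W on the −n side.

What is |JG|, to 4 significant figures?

37.12

Tangency of A1 to both parallel lines with radius 8.2 puts D and W at J ± 8.2·n: D = (-0.1574, 8.198), W = (0.1574, -8.198). Equal radii place G and L the same way about Q: G = Q + 8.2·n = (36.04, 8.893), L = Q − 8.2·n = (36.35, -7.504). Then |JG| = |G − J| = 37.12.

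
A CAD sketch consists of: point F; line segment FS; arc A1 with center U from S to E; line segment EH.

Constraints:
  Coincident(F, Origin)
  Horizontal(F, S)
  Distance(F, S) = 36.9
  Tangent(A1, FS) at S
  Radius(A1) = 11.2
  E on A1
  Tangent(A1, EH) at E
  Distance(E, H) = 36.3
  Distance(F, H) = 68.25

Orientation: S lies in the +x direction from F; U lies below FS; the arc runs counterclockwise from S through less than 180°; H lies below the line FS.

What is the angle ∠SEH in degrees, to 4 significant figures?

116.8°

F is at the origin; F and S share the same y with |FS| = 36.9 and S on the +x side, so S = (36.90, 0.000). Tangency of A1 to FS means the radius US is perpendicular to FS, so U = S + (0, -11.2) = (36.90, -11.20). Since UE ⟂ EH (tangency), |UH| = √(11.2² + 36.3²) = 37.99 regardless of where E sits on A1. So H lies on both circle(F, 68.25) and circle(U, 37.99); the below-FS intersection is H = (49.43, -47.06). E is the foot of the tangent from H: E = (27.89, -17.85).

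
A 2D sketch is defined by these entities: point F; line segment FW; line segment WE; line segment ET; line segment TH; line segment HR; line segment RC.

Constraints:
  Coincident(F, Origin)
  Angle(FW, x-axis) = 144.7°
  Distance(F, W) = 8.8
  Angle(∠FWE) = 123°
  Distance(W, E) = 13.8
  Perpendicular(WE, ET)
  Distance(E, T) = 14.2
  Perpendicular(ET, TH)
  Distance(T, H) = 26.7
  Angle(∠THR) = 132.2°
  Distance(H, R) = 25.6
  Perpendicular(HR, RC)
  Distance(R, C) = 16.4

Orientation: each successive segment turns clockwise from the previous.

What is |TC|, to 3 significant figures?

43.7

F is at the origin; FW runs at 144.7° with length 8.8, so W = (-7.18, 5.09). ∠FWE = 123.0° gives WE at 87.7° from the x-axis; with |WE| = 13.8, E = (-6.63, 18.9). WE ⟂ ET, so ET runs at -2.30°; with |ET| = 14.2, T = (7.56, 18.3). The perpendicularity gives TH at right angles to ET, so TH runs at -92.3°; with |TH| = 26.7, H = (6.49, -8.37). ∠THR = 132.2° gives HR at -140° from the x-axis; with |HR| = 25.6, R = (-13.2, -24.8). HR is perpendicular to RC, so RC runs at 130°; with |RC| = 16.4, C = (-23.7, -12.2). Then |TC| = |C − T| = 43.7.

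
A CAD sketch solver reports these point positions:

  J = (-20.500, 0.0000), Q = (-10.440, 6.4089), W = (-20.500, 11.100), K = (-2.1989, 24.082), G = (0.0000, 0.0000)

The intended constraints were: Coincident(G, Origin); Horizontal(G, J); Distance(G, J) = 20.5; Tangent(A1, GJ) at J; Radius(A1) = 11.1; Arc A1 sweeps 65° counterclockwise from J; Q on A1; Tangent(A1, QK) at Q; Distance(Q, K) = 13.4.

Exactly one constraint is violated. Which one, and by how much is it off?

Distance(Q, K) = 13.4 — off by 6.10.

G = (0.00, 0.00) ✓; G.y = 0.00, J.y = 0.00 ✓; |GJ| = 20.50 ✓; ∠(WJ, JG) = 90.00° ✓; |WJ| = 11.10 ✓; bearing(W→Q) − bearing(W→J) = 65.00° ✓; |WQ| = 11.10 ✓; ∠(WQ, QK) = 90.00° ✓; |QK| = 19.50 ✗.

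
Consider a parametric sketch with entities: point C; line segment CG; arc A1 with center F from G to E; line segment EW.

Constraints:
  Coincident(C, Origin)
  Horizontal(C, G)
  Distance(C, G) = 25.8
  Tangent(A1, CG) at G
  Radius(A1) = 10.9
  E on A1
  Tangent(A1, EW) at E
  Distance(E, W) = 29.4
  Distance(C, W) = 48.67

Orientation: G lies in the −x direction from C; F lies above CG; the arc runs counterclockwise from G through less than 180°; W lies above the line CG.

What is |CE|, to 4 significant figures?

20.93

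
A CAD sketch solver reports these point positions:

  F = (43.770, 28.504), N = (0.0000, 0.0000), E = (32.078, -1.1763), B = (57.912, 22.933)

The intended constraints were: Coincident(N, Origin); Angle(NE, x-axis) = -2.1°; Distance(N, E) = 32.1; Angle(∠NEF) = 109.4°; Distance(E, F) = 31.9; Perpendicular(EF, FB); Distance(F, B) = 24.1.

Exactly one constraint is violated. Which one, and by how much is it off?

Distance(F, B) = 24.1 — off by 8.90.

N = (0.00, 0.00) ✓; NE at -2.100° ✓; |NE| = 32.10 ✓; ∠NEF = 109.4° ✓; |EF| = 31.90 ✓; ∠(EF, FB) = 90.00° ✓; |FB| = 15.20 ✗.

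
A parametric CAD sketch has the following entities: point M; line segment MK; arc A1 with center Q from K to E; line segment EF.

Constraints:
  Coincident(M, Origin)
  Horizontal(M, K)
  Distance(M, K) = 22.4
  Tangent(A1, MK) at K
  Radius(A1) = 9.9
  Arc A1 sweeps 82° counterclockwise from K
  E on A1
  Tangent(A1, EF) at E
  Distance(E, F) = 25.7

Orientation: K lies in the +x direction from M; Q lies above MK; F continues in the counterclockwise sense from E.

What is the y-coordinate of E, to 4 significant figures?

8.522

A1 meets MK tangentially, so QK is at right angles to MK, so Q = K + (0, 9.9) = (22.40, 9.900). On A1, K sits at bearing -90° from Q; an 82° counterclockwise sweep puts E at bearing -8°, so E = Q + 9.9·(cos -8°, sin -8°) = (32.20, 8.522). So E.y = 8.522.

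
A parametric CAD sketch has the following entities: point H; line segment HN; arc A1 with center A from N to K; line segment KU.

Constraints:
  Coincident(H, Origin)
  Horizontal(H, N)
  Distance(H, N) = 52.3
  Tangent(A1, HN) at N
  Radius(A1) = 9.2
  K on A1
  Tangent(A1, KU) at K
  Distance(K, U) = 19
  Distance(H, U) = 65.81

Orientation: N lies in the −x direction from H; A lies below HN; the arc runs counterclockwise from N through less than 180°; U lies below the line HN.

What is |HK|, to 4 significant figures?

62.30

Checks: |AK| = 9.200 ✓; ∠(AK, KU) = 90.00° ✓; |KU| = 19.00 ✓; |HU| = 65.81 ✓.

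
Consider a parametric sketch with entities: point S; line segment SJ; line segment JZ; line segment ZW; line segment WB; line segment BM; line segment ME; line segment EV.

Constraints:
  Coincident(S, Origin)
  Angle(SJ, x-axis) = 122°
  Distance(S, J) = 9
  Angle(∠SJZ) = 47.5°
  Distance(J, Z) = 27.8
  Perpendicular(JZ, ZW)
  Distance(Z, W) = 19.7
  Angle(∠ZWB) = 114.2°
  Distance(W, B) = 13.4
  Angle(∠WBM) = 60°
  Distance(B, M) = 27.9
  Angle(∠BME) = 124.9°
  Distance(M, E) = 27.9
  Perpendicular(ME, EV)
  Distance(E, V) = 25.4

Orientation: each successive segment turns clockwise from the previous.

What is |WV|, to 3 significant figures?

30.5

∠BME = 124.9° gives ME at 18.6° from the x-axis; with |ME| = 27.9, E = (40.2, 15.7). The perpendicularity gives EV at right angles to ME, so EV runs at -71.4°; with |EV| = 25.4, V = (48.3, -8.37). Then |WV| = |V − W| = 30.5.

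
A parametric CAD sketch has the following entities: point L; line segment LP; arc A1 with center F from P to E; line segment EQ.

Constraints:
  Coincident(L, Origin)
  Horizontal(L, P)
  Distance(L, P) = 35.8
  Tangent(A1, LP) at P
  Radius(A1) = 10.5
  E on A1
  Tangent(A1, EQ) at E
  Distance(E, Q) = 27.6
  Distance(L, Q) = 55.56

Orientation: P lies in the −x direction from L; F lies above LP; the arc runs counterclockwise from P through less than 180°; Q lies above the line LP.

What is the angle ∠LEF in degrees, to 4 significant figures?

123.7°

L is at the origin; L and P share the same y with |LP| = 35.8 and P on the −x side, so P = (-35.80, 0.000). Since A1 is tangent to LP there, FP ⟂ LP, so F = P + (0, 10.5) = (-35.80, 10.50). Since FE ⟂ EQ (tangency), |FQ| = √(10.5² + 27.6²) = 29.53 regardless of where E sits on A1. So Q lies on both circle(L, 55.56) and circle(F, 29.53); the above-LP intersection is Q = (-38.67, 39.89). E is the foot of the tangent from Q: E = (-26.40, 15.17).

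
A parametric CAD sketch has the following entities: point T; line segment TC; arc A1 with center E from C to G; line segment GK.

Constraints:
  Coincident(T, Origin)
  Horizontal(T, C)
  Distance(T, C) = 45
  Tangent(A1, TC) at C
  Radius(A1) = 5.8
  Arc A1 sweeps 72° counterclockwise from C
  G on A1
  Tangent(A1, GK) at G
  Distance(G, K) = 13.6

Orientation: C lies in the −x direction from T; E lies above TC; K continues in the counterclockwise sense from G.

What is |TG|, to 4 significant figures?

39.69

Tangency of A1 to TC means the radius EC is perpendicular to TC, so E = C + (0, 5.8) = (-45.00, 5.800). On A1, C sits at bearing -90° from E; a 72° counterclockwise sweep puts G at bearing -18°, so G = E + 5.8·(cos -18°, sin -18°) = (-39.48, 4.008). Then |TG| = |G − T| = 39.69.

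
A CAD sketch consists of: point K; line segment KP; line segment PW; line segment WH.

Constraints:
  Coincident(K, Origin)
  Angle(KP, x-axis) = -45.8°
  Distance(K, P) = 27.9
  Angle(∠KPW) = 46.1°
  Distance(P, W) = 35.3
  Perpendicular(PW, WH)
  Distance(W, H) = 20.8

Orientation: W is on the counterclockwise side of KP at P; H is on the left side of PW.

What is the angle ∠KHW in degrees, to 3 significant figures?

87.5°

∠KPW = 46.1°, so PW runs at -45.8° + (180° − 46.1°) = 88.1° from the x-axis; with |PW| = 35.3, W = P + 35.3·(cos 88.1°, sin 88.1°) = (20.6, 15.3). PW is perpendicular to WH; with |WH| = 20.8 on the left of PW, H = W + 20.8·(-0.999, 0.0332) = (-0.167, 16.0). Then cos ∠KHW = HK·HW / (|HK||HW|), giving 87.5°.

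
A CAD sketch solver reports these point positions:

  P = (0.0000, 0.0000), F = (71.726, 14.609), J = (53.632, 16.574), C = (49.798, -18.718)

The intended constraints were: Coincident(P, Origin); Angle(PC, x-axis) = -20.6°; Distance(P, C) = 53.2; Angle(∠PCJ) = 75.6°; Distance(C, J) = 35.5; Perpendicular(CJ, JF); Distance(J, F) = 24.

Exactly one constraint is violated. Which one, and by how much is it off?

Distance(J, F) = 24 — off by 5.80.

P = (0.00, 0.00) ✓; PC at -20.60° ✓; |PC| = 53.20 ✓; ∠PCJ = 75.60° ✓; |CJ| = 35.50 ✓; ∠(CJ, JF) = 90.00° ✓; |JF| = 18.20 ✗.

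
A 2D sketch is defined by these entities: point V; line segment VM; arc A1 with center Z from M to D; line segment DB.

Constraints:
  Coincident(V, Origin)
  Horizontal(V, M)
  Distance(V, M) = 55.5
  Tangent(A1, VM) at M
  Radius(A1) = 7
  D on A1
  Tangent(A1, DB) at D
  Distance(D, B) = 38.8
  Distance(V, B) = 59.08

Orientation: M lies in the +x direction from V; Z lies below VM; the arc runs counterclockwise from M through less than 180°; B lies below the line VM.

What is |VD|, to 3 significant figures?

49.0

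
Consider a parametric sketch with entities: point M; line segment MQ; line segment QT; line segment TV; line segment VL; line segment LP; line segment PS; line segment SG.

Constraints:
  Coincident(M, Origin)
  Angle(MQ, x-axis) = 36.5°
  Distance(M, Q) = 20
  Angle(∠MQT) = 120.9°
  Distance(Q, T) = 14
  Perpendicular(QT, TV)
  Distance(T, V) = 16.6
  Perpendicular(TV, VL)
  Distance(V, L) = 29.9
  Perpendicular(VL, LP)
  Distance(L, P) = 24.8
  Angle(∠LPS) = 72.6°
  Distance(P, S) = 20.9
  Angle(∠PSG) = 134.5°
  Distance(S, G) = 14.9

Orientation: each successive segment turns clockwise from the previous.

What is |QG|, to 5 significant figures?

15.663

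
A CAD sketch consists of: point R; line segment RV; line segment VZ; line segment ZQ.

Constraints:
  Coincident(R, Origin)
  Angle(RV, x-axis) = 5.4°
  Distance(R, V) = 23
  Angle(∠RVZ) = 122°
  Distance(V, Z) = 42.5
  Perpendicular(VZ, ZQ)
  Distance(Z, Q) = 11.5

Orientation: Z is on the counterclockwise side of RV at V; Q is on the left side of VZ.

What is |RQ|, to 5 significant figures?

55.271

∠RVZ = 122.0°, so VZ runs at 5.4° + (180° − 122.0°) = 63.400° from the x-axis; with |VZ| = 42.5, Z = V + 42.5·(cos 63.400°, sin 63.400°) = (41.928, 40.166). The perpendicularity gives ZQ at right angles to VZ; with |ZQ| = 11.5 on the left of VZ, Q = Z + 11.5·(-0.89415, 0.44776) = (31.645, 45.315). Then |RQ| = |Q − R| = 55.271.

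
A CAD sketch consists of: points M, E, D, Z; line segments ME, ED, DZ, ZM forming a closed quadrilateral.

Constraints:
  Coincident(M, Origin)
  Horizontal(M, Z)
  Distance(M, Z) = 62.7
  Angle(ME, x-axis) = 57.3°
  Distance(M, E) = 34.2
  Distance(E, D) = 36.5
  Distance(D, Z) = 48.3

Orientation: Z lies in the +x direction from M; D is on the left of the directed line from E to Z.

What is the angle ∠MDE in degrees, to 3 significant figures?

13.5°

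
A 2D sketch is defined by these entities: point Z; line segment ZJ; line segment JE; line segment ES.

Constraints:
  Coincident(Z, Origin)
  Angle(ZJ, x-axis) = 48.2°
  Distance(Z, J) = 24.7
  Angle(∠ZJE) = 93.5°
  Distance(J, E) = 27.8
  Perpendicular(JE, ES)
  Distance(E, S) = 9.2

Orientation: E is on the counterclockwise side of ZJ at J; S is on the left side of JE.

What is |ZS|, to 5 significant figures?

33.133

∠ZJE = 93.5°, so JE runs at 48.2° + (180° − 93.5°) = 134.70° from the x-axis; with |JE| = 27.8, E = J + 27.8·(cos 134.70°, sin 134.70°) = (-3.0910, 38.173). JE is perpendicular to ES; with |ES| = 9.2 on the left of JE, S = E + 9.2·(-0.71080, -0.70339) = (-9.6304, 31.702). Then |ZS| = |S − Z| = 33.133.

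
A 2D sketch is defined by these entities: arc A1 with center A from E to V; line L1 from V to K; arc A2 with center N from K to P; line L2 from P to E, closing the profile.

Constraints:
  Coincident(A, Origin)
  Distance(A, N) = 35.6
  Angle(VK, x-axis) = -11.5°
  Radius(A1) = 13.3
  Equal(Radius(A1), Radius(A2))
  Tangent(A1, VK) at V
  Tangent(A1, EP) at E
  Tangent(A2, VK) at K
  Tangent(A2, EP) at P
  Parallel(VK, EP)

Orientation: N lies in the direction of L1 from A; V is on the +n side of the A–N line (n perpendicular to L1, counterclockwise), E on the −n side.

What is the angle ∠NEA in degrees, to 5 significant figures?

69.515°

The slot axis is L1's direction at -11.5°, so u = (cos -11.5°, sin -11.5°) = (0.97992, -0.19937) and n = (−sin -11.5°, cos -11.5°) = (0.19937, 0.97992). A is at the origin and N lies 35.6 along u from A, so N = 35.6·u = (34.885, -7.0975). Tangency of A1 to both parallel lines with radius 13.3 puts V and E at A ± 13.3·n: V = (2.6516, 13.033), E = (-2.6516, -13.033). Then cos ∠NEA = EN·EA / (|EN||EA|), giving 69.515°.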